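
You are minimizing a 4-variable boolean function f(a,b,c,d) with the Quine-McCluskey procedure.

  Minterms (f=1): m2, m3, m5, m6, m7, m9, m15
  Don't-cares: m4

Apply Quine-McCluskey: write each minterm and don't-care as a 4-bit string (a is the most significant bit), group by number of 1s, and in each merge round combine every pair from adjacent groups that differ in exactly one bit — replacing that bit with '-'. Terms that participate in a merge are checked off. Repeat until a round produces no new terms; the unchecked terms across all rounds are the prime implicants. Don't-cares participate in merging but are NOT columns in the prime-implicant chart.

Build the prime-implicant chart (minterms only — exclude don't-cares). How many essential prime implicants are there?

4

[col 0] 0010*, 0011*, 0100*, 0101*, 0110*, 0111*, 1001, 1111*
[col 1] -111, 0-10*, 0-11*, 001-*, 01-0*, 01-1*, 010-*, 011-*
[col 2] 0-1-, 01--
Prime implicants: -111, 0-1-, 01--, 1001
PI chart (minterm → PIs covering it):
  2 | 0-1-  (sole → essential)
  3 | 0-1-  (sole → essential)
  5 | 01--  (sole → essential)
  6 | 0-1-,01--
  7 | -111,0-1-,01--
  9 | 1001  (sole → essential)
  15 | -111  (sole → essential)
Essential prime implicants: -111, 0-1-, 01--, 1001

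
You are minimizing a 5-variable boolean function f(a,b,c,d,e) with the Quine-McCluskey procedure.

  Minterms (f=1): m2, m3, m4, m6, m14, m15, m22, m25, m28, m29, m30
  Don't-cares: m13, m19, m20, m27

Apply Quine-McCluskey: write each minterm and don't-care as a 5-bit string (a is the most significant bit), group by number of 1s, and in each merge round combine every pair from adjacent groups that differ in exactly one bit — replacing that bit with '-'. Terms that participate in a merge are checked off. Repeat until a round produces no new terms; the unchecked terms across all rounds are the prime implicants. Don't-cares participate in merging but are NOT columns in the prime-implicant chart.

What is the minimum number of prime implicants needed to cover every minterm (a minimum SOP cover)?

size-2^0 implicants → 00010(✓)  00011(✓)  00100(✓)  00110(✓)  01101(✓)  01110(✓)  01111(✓)  10011(✓)  10100(✓)  10110(✓)  11001(✓)  11011(✓)  11100(✓)  11101(✓)  11110(✓)
size-2^1 implicants → -0011  -0100(✓)  -0110(✓)  -1101  -1110(✓)  0-110(✓)  00-10  0001-  001-0(✓)  011-1  0111-  1-011  1-100(✓)  1-110(✓)  101-0(✓)  11-01  110-1  111-0(✓)  1110-
size-2^2 implicants → --110  -01-0  1-1-0
Unchecked terms (primes): --110, -0011, -01-0, -1101, 00-10, 0001-, 011-1, 0111-, 1-011, 1-1-0, 11-01, 110-1, 1110-
Minterm coverage:
  m2 ⊆ 00-10,0001-
  m3 ⊆ -0011,0001-
  m4 ⊆ -01-0 [E]
  m6 ⊆ --110,-01-0,00-10
  m14 ⊆ --110,0111-
  m15 ⊆ 011-1,0111-
  m22 ⊆ --110,-01-0,1-1-0
  m25 ⊆ 11-01,110-1
  m28 ⊆ 1-1-0,1110-
  m29 ⊆ -1101,11-01,1110-
  m30 ⊆ --110,1-1-0
E = {-01-0}
Petrick residual → 0001-, 0111-, 1-1-0, 11-01
Cover = b'ce' + a'b'c'd + a'bcd + ace' + abd'e  |cover|=5

5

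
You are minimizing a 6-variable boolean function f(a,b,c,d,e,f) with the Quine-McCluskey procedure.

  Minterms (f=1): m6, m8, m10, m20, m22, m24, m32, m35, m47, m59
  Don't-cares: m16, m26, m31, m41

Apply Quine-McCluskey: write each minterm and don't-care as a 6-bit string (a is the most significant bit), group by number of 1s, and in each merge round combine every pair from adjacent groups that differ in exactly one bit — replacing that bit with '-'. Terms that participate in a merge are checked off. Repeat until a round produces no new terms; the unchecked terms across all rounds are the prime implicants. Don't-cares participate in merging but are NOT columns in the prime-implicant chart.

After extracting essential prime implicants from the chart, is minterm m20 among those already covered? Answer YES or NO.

[col 0] 000110*, 001000*, 001010*, 010000*, 010100*, 010110*, 011000*, 011010*, 011111, 100000, 100011, 101001, 101111, 111011
[col 1] 0-0110, 0-1000*, 0-1010*, 0010-0*, 01-000, 010-00, 0101-0, 0110-0*
[col 2] 0-10-0
Prime implicants: 0-0110, 0-10-0, 01-000, 010-00, 0101-0, 011111, 100000, 100011, 101001, 101111, 111011
PI chart (minterm → PIs covering it):
  6 | 0-0110  (sole → essential)
  8 | 0-10-0  (sole → essential)
  10 | 0-10-0  (sole → essential)
  20 | 010-00,0101-0
  22 | 0-0110,0101-0
  24 | 0-10-0,01-000
  32 | 100000  (sole → essential)
  35 | 100011  (sole → essential)
  47 | 101111  (sole → essential)
  59 | 111011  (sole → essential)
Essential prime implicants: 0-0110, 0-10-0, 100000, 100011, 101111, 111011

NO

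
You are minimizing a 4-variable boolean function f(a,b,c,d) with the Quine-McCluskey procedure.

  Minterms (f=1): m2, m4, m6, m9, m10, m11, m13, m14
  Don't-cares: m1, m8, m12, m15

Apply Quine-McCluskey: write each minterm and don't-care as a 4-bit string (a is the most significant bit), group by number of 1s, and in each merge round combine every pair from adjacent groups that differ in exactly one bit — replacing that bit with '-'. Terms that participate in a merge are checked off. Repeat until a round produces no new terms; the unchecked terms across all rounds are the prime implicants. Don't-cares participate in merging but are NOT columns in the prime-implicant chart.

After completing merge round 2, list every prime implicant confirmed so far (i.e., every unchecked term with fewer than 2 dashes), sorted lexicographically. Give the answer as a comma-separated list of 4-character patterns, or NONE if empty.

-001

[col 0] 0001*, 0010*, 0100*, 0110*, 1000*, 1001*, 1010*, 1011*, 1100*, 1101*, 1110*, 1111*
[col 1] -001, -010*, -100*, -110*, 0-10*, 01-0*, 1-00*, 1-01*, 1-10*, 1-11*, 10-0*, 10-1*, 100-*, 101-*, 11-0*, 11-1*, 110-*, 111-*
[col 2] --10, -1-0, 1--0*, 1--1*, 1-0-*, 1-1-*, 10--*, 11--*
[col 3] 1---
Prime implicants: --10, -001, -1-0, 1---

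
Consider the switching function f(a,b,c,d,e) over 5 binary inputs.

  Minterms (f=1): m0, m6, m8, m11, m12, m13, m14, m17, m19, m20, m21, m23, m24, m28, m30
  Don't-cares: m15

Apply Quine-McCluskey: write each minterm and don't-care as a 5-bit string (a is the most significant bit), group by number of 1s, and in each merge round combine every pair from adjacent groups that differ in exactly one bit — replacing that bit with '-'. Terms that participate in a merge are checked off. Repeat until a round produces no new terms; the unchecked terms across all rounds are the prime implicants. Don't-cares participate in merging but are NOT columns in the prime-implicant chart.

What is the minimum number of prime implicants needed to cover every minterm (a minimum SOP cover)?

[col 0] 00000*, 00110*, 01000*, 01011*, 01100*, 01101*, 01110*, 01111*, 10001*, 10011*, 10100*, 10101*, 10111*, 11000*, 11100*, 11110*
[col 1] -1000*, -1100*, -1110*, 0-000, 0-110, 01-00*, 01-11, 011-0*, 011-1*, 0110-*, 0111-*, 1-100, 10-01*, 10-11*, 100-1*, 101-1*, 1010-, 11-00*, 111-0*
[col 2] -1-00, -11-0, 011--, 10--1
Prime implicants: -1-00, -11-0, 0-000, 0-110, 01-11, 011--, 1-100, 10--1, 1010-
PI chart (minterm → PIs covering it):
  0 | 0-000  (sole → essential)
  6 | 0-110  (sole → essential)
  8 | -1-00,0-000
  11 | 01-11  (sole → essential)
  12 | -1-00,-11-0,011--
  13 | 011--  (sole → essential)
  14 | -11-0,0-110,011--
  17 | 10--1  (sole → essential)
  19 | 10--1  (sole → essential)
  20 | 1-100,1010-
  21 | 10--1,1010-
  23 | 10--1  (sole → essential)
  24 | -1-00  (sole → essential)
  28 | -1-00,-11-0,1-100
  30 | -11-0  (sole → essential)
Essential prime implicants: -1-00, -11-0, 0-000, 0-110, 01-11, 011--, 10--1
Petrick residual → 1-100
Minimum SOP uses 8 PIs: bd'e' + bce' + a'c'd'e' + a'cde' + a'bde + a'bc + acd'e' + ab'e

8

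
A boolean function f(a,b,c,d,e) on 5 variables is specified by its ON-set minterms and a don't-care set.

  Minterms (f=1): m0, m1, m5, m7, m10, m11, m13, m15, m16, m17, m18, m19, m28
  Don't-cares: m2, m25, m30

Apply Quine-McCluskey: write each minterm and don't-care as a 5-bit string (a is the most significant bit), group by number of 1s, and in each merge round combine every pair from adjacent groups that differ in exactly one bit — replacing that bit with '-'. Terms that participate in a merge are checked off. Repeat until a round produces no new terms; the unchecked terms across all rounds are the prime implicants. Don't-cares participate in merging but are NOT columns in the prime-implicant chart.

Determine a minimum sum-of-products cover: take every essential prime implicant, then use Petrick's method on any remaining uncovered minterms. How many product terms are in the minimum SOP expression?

5

[col 0] 00000*, 00001*, 00010*, 00101*, 00111*, 01010*, 01011*, 01101*, 01111*, 10000*, 10001*, 10010*, 10011*, 11001*, 11100*, 11110*
[col 1] -0000*, -0001*, -0010*, 0-010, 0-101*, 0-111*, 00-01, 000-0*, 0000-*, 001-1*, 01-11, 0101-, 011-1*, 1-001, 100-0*, 100-1*, 1000-*, 1001-*, 111-0
[col 2] -00-0, -000-, 0-1-1, 100--
Prime implicants: -00-0, -000-, 0-010, 0-1-1, 00-01, 01-11, 0101-, 1-001, 100--, 111-0
PI chart (minterm → PIs covering it):
  0 | -00-0,-000-
  1 | -000-,00-01
  5 | 0-1-1,00-01
  7 | 0-1-1  (sole → essential)
  10 | 0-010,0101-
  11 | 01-11,0101-
  13 | 0-1-1  (sole → essential)
  15 | 0-1-1,01-11
  16 | -00-0,-000-,100--
  17 | -000-,1-001,100--
  18 | -00-0,100--
  19 | 100--  (sole → essential)
  28 | 111-0  (sole → essential)
Essential prime implicants: 0-1-1, 100--, 111-0
Petrick residual → -000-, 0101-
Minimum SOP uses 5 PIs: b'c'd' + a'ce + a'bc'd + ab'c' + abce'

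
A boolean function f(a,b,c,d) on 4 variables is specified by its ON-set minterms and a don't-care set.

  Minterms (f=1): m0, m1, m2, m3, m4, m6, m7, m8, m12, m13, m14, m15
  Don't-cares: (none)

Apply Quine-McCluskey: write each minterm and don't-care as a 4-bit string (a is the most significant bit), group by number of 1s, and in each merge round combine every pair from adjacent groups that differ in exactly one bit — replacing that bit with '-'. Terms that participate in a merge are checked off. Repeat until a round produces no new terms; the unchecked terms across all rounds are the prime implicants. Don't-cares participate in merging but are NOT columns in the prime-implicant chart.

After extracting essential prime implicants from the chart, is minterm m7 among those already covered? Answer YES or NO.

NO

[col 0] 0000*, 0001*, 0010*, 0011*, 0100*, 0110*, 0111*, 1000*, 1100*, 1101*, 1110*, 1111*
[col 1] -000*, -100*, -110*, -111*, 0-00*, 0-10*, 0-11*, 00-0*, 00-1*, 000-*, 001-*, 01-0*, 011-*, 1-00*, 11-0*, 11-1*, 110-*, 111-*
[col 2] --00, -1-0, -11-, 0--0, 0-1-, 00--, 11--
Prime implicants: --00, -1-0, -11-, 0--0, 0-1-, 00--, 11--
PI chart (minterm → PIs covering it):
  0 | --00,0--0,00--
  1 | 00--  (sole → essential)
  2 | 0--0,0-1-,00--
  3 | 0-1-,00--
  4 | --00,-1-0,0--0
  6 | -1-0,-11-,0--0,0-1-
  7 | -11-,0-1-
  8 | --00  (sole → essential)
  12 | --00,-1-0,11--
  13 | 11--  (sole → essential)
  14 | -1-0,-11-,11--
  15 | -11-,11--
Essential prime implicants: --00, 00--, 11--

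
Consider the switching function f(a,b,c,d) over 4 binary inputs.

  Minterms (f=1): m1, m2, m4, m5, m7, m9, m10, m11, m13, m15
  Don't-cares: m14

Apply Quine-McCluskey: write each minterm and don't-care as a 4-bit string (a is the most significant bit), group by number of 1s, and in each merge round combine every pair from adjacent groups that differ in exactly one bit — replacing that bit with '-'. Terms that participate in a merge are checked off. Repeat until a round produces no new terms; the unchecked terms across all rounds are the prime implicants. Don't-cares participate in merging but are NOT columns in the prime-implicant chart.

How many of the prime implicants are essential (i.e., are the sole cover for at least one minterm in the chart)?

4

Round 0: 0001✓ 0010✓ 0100✓ 0101✓ 0111✓ 1001✓ 1010✓ 1011✓ 1101✓ 1110✓ 1111✓
Round 1: -001✓ -010 -101✓ -111✓ 0-01✓ 01-1✓ 010- 1-01✓ 1-10✓ 1-11✓ 10-1✓ 101-✓ 11-1✓ 111-✓
Round 2: --01 -1-1 1--1 1-1-
PIs = {--01, -010, -1-1, 010-, 1--1, 1-1-}
Coverage chart:
  m1: --01 ←essential
  m2: -010 ←essential
  m4: 010- ←essential
  m5: --01,-1-1,010-
  m7: -1-1 ←essential
  m9: --01,1--1
  m10: -010,1-1-
  m11: 1--1,1-1-
  m13: --01,-1-1,1--1
  m15: -1-1,1--1,1-1-
Essential: --01, -010, -1-1, 010-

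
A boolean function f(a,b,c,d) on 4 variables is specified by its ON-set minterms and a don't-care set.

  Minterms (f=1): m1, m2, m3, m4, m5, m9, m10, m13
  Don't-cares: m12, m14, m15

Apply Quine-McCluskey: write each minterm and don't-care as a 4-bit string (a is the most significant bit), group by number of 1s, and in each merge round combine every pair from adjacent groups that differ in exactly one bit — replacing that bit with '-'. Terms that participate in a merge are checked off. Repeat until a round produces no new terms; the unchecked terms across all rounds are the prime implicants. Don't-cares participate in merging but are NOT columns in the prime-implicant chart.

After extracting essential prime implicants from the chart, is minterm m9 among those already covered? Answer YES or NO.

size-2^0 implicants → 0001(✓)  0010(✓)  0011(✓)  0100(✓)  0101(✓)  1001(✓)  1010(✓)  1100(✓)  1101(✓)  1110(✓)  1111(✓)
size-2^1 implicants → -001(✓)  -010  -100(✓)  -101(✓)  0-01(✓)  00-1  001-  010-(✓)  1-01(✓)  1-10  11-0(✓)  11-1(✓)  110-(✓)  111-(✓)
size-2^2 implicants → --01  -10-  11--
Unchecked terms (primes): --01, -010, -10-, 00-1, 001-, 1-10, 11--
Minterm coverage:
  m1 ⊆ --01,00-1
  m2 ⊆ -010,001-
  m3 ⊆ 00-1,001-
  m4 ⊆ -10- [E]
  m5 ⊆ --01,-10-
  m9 ⊆ --01 [E]
  m10 ⊆ -010,1-10
  m13 ⊆ --01,-10-,11--
E = {--01, -10-}

YES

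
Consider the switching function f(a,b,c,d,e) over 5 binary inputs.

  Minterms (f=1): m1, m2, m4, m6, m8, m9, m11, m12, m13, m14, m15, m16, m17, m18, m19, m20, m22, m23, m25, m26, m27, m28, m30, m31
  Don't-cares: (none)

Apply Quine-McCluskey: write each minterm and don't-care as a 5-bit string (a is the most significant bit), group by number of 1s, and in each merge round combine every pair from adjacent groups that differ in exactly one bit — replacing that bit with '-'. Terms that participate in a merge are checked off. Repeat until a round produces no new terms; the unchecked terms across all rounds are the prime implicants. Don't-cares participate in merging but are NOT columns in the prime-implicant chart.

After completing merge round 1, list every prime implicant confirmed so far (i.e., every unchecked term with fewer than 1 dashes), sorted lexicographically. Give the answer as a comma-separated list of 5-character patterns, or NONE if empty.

[col 0] 00001*, 00010*, 00100*, 00110*, 01000*, 01001*, 01011*, 01100*, 01101*, 01110*, 01111*, 10000*, 10001*, 10010*, 10011*, 10100*, 10110*, 10111*, 11001*, 11010*, 11011*, 11100*, 11110*, 11111*
[col 1] -0001*, -0010*, -0100*, -0110*, -1001*, -1011*, -1100*, -1110*, -1111*, 0-001*, 0-100*, 0-110*, 00-10*, 001-0*, 01-00*, 01-01*, 01-11*, 010-1*, 0100-*, 011-0*, 011-1*, 0110-*, 0111-*, 1-001*, 1-010*, 1-011*, 1-100*, 1-110*, 1-111*, 10-00*, 10-10*, 10-11*, 100-0*, 100-1*, 1000-*, 1001-*, 101-0*, 1011-*, 11-10*, 11-11*, 110-1*, 1101-*, 111-0*, 1111-*
[col 2] --001, --100*, --110*, -0-10, -01-0*, -1-11, -10-1, -11-0*, -111-, 0-1-0*, 01--1, 01-0-, 011--, 1--10*, 1--11*, 1-0-1, 1-01-*, 1-1-0*, 1-11-*, 10--0, 10-1-*, 100--, 11-1-*
[col 3] --1-0, 1--1-
Prime implicants: --001, --1-0, -0-10, -1-11, -10-1, -111-, 01--1, 01-0-, 011--, 1--1-, 1-0-1, 10--0, 100--

NONE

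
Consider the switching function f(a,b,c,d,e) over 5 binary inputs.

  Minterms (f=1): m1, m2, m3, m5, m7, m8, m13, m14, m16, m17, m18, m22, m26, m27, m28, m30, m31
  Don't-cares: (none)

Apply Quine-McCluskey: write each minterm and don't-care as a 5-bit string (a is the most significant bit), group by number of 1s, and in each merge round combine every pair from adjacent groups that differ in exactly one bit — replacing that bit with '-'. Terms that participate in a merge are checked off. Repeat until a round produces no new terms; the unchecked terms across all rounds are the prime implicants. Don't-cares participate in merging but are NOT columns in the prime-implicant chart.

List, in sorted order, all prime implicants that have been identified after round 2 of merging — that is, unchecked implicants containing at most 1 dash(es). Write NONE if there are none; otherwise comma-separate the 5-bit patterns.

-0001, -0010, -1110, 0-101, 0001-, 01000, 100-0, 1000-, 111-0

[col 0] 00001*, 00010*, 00011*, 00101*, 00111*, 01000, 01101*, 01110*, 10000*, 10001*, 10010*, 10110*, 11010*, 11011*, 11100*, 11110*, 11111*
[col 1] -0001, -0010, -1110, 0-101, 00-01*, 00-11*, 000-1*, 0001-, 001-1*, 1-010*, 1-110*, 10-10*, 100-0, 1000-, 11-10*, 11-11*, 1101-*, 111-0, 1111-*
[col 2] 00--1, 1--10, 11-1-
Prime implicants: -0001, -0010, -1110, 0-101, 00--1, 0001-, 01000, 1--10, 100-0, 1000-, 11-1-, 111-0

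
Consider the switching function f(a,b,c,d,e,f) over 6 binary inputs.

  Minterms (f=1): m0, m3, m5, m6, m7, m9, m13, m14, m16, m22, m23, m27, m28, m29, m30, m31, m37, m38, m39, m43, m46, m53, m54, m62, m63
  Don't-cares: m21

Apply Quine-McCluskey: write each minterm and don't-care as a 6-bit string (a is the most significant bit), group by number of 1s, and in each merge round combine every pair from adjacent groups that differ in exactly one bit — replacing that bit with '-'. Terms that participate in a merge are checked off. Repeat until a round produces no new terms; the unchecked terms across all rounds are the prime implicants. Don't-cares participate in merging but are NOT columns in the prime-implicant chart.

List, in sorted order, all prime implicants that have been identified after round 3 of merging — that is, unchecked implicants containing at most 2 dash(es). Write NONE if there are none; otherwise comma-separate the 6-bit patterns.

size-2^0 implicants → 000000(✓)  000011(✓)  000101(✓)  000110(✓)  000111(✓)  001001(✓)  001101(✓)  001110(✓)  010000(✓)  010101(✓)  010110(✓)  010111(✓)  011011(✓)  011100(✓)  011101(✓)  011110(✓)  011111(✓)  100101(✓)  100110(✓)  100111(✓)  101011  101110(✓)  110101(✓)  110110(✓)  111110(✓)  111111(✓)
size-2^1 implicants → -00101(✓)  -00110(✓)  -00111(✓)  -01110(✓)  -10101(✓)  -10110(✓)  -11110(✓)  -11111(✓)  0-0000  0-0101(✓)  0-0110(✓)  0-0111(✓)  0-1101(✓)  0-1110(✓)  00-101(✓)  00-110(✓)  000-11  0001-1(✓)  00011-(✓)  001-01  01-101(✓)  01-110(✓)  01-111(✓)  0101-1(✓)  01011-(✓)  011-11  0111-0(✓)  0111-1(✓)  01110-(✓)  01111-(✓)  1-0101(✓)  1-0110(✓)  1-1110(✓)  10-110(✓)  1001-1(✓)  10011-(✓)  11-110(✓)  11111-(✓)
size-2^2 implicants → --0101  --0110(✓)  --1110(✓)  -0-110(✓)  -001-1  -0011-  -1-110(✓)  -1111-  0--101  0--110(✓)  0-01-1  0-011-  01-1-1  01-11-  0111--  1--110(✓)
size-2^3 implicants → ---110
Unchecked terms (primes): ---110, --0101, -001-1, -0011-, -1111-, 0--101, 0-0000, 0-01-1, 0-011-, 000-11, 001-01, 01-1-1, 01-11-, 011-11, 0111--, 101011

--0101, -001-1, -0011-, -1111-, 0--101, 0-0000, 0-01-1, 0-011-, 000-11, 001-01, 01-1-1, 01-11-, 011-11, 0111--, 101011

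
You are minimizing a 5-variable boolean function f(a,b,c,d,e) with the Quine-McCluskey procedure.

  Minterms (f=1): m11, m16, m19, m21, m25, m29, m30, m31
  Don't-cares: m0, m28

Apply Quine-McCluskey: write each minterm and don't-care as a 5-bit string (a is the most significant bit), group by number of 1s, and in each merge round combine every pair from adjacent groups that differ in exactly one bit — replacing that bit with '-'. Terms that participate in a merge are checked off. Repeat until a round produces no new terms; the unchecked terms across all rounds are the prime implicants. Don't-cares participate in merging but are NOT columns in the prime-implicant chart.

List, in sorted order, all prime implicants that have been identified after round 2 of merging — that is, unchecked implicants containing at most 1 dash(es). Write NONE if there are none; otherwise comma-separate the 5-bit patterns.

-0000, 01011, 1-101, 10011, 11-01

size-2^0 implicants → 00000(✓)  01011  10000(✓)  10011  10101(✓)  11001(✓)  11100(✓)  11101(✓)  11110(✓)  11111(✓)
size-2^1 implicants → -0000  1-101  11-01  111-0(✓)  111-1(✓)  1110-(✓)  1111-(✓)
size-2^2 implicants → 111--
Unchecked terms (primes): -0000, 01011, 1-101, 10011, 11-01, 111--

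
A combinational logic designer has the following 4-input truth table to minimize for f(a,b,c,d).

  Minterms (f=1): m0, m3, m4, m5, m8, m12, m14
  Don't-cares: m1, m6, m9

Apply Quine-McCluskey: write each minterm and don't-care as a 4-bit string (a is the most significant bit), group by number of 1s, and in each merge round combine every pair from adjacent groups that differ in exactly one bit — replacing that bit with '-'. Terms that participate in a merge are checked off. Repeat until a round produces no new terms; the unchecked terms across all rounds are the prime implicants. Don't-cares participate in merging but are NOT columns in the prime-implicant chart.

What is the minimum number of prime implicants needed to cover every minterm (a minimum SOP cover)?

4

size-2^0 implicants → 0000(✓)  0001(✓)  0011(✓)  0100(✓)  0101(✓)  0110(✓)  1000(✓)  1001(✓)  1100(✓)  1110(✓)
size-2^1 implicants → -000(✓)  -001(✓)  -100(✓)  -110(✓)  0-00(✓)  0-01(✓)  00-1  000-(✓)  01-0(✓)  010-(✓)  1-00(✓)  100-(✓)  11-0(✓)
size-2^2 implicants → --00  -00-  -1-0  0-0-
Unchecked terms (primes): --00, -00-, -1-0, 0-0-, 00-1
Minterm coverage:
  m0 ⊆ --00,-00-,0-0-
  m3 ⊆ 00-1 [E]
  m4 ⊆ --00,-1-0,0-0-
  m5 ⊆ 0-0- [E]
  m8 ⊆ --00,-00-
  m12 ⊆ --00,-1-0
  m14 ⊆ -1-0 [E]
E = {-1-0, 0-0-, 00-1}
Petrick residual → --00
Cover = c'd' + bd' + a'c' + a'b'd  |cover|=4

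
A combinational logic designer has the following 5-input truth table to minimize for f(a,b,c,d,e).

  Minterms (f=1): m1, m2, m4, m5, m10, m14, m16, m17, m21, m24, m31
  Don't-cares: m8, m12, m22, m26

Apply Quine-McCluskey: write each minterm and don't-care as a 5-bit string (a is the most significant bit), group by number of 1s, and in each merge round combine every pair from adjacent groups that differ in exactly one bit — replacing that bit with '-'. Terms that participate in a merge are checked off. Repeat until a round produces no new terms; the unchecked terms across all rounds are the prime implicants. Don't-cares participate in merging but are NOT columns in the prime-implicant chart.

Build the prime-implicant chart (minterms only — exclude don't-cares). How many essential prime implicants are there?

4

[col 0] 00001*, 00010*, 00100*, 00101*, 01000*, 01010*, 01100*, 01110*, 10000*, 10001*, 10101*, 10110, 11000*, 11010*, 11111
[col 1] -0001*, -0101*, -1000*, -1010*, 0-010, 0-100, 00-01*, 0010-, 01-00*, 01-10*, 010-0*, 011-0*, 1-000, 10-01*, 1000-, 110-0*
[col 2] -0-01, -10-0, 01--0
Prime implicants: -0-01, -10-0, 0-010, 0-100, 0010-, 01--0, 1-000, 1000-, 10110, 11111
PI chart (minterm → PIs covering it):
  1 | -0-01  (sole → essential)
  2 | 0-010  (sole → essential)
  4 | 0-100,0010-
  5 | -0-01,0010-
  10 | -10-0,0-010,01--0
  14 | 01--0  (sole → essential)
  16 | 1-000,1000-
  17 | -0-01,1000-
  21 | -0-01  (sole → essential)
  24 | -10-0,1-000
  31 | 11111  (sole → essential)
Essential prime implicants: -0-01, 0-010, 01--0, 11111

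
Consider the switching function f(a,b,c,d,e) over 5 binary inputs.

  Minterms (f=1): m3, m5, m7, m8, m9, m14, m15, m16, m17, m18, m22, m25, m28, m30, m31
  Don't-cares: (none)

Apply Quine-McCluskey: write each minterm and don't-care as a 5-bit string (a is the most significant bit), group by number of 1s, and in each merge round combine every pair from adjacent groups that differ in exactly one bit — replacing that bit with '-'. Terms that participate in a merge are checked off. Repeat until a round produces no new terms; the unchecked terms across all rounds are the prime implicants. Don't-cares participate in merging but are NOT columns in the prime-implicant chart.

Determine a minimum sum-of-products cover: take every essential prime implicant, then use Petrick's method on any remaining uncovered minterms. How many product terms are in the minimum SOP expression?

[col 0] 00011*, 00101*, 00111*, 01000*, 01001*, 01110*, 01111*, 10000*, 10001*, 10010*, 10110*, 11001*, 11100*, 11110*, 11111*
[col 1] -1001, -1110*, -1111*, 0-111, 00-11, 001-1, 0100-, 0111-*, 1-001, 1-110, 10-10, 100-0, 1000-, 111-0, 1111-*
[col 2] -111-
Prime implicants: -1001, -111-, 0-111, 00-11, 001-1, 0100-, 1-001, 1-110, 10-10, 100-0, 1000-, 111-0
PI chart (minterm → PIs covering it):
  3 | 00-11  (sole → essential)
  5 | 001-1  (sole → essential)
  7 | 0-111,00-11,001-1
  8 | 0100-  (sole → essential)
  9 | -1001,0100-
  14 | -111-  (sole → essential)
  15 | -111-,0-111
  16 | 100-0,1000-
  17 | 1-001,1000-
  18 | 10-10,100-0
  22 | 1-110,10-10
  25 | -1001,1-001
  28 | 111-0  (sole → essential)
  30 | -111-,1-110,111-0
  31 | -111-  (sole → essential)
Essential prime implicants: -111-, 00-11, 001-1, 0100-, 111-0
Petrick residual → -1001, 10-10, 1000-
Minimum SOP uses 8 PIs: bc'd'e + bcd + a'b'de + a'b'ce + a'bc'd' + ab'de' + ab'c'd' + abce'

8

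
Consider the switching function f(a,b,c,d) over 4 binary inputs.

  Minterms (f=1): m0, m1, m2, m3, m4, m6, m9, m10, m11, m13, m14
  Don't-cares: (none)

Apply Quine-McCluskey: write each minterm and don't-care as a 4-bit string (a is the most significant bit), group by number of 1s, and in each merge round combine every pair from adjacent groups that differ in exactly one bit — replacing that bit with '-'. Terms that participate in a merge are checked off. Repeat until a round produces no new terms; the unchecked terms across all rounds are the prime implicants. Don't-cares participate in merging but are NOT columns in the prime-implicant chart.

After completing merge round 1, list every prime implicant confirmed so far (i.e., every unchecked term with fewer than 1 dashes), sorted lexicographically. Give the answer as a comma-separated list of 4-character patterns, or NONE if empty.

[col 0] 0000*, 0001*, 0010*, 0011*, 0100*, 0110*, 1001*, 1010*, 1011*, 1101*, 1110*
[col 1] -001*, -010*, -011*, -110*, 0-00*, 0-10*, 00-0*, 00-1*, 000-*, 001-*, 01-0*, 1-01, 1-10*, 10-1*, 101-*
[col 2] --10, -0-1, -01-, 0--0, 00--
Prime implicants: --10, -0-1, -01-, 0--0, 00--, 1-01

NONE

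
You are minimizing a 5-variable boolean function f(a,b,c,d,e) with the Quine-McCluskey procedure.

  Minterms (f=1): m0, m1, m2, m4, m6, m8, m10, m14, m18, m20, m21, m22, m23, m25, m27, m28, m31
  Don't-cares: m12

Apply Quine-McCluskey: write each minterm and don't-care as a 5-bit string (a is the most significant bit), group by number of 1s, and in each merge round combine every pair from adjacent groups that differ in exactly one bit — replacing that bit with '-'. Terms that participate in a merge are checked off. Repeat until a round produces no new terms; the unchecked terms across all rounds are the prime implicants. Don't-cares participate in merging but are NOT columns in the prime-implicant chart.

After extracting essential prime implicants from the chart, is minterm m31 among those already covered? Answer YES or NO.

NO

size-2^0 implicants → 00000(✓)  00001(✓)  00010(✓)  00100(✓)  00110(✓)  01000(✓)  01010(✓)  01100(✓)  01110(✓)  10010(✓)  10100(✓)  10101(✓)  10110(✓)  10111(✓)  11001(✓)  11011(✓)  11100(✓)  11111(✓)
size-2^1 implicants → -0010(✓)  -0100(✓)  -0110(✓)  -1100(✓)  0-000(✓)  0-010(✓)  0-100(✓)  0-110(✓)  00-00(✓)  00-10(✓)  000-0(✓)  0000-  001-0(✓)  01-00(✓)  01-10(✓)  010-0(✓)  011-0(✓)  1-100(✓)  1-111  10-10(✓)  101-0(✓)  101-1(✓)  1010-(✓)  1011-(✓)  11-11  110-1
size-2^2 implicants → --100  -0-10  -01-0  0--00(✓)  0--10(✓)  0-0-0(✓)  0-1-0(✓)  00--0(✓)  01--0(✓)  101--
size-2^3 implicants → 0---0
Unchecked terms (primes): --100, -0-10, -01-0, 0---0, 0000-, 1-111, 101--, 11-11, 110-1
Minterm coverage:
  m0 ⊆ 0---0,0000-
  m1 ⊆ 0000- [E]
  m2 ⊆ -0-10,0---0
  m4 ⊆ --100,-01-0,0---0
  m6 ⊆ -0-10,-01-0,0---0
  m8 ⊆ 0---0 [E]
  m10 ⊆ 0---0 [E]
  m14 ⊆ 0---0 [E]
  m18 ⊆ -0-10 [E]
  m20 ⊆ --100,-01-0,101--
  m21 ⊆ 101-- [E]
  m22 ⊆ -0-10,-01-0,101--
  m23 ⊆ 1-111,101--
  m25 ⊆ 110-1 [E]
  m27 ⊆ 11-11,110-1
  m28 ⊆ --100 [E]
  m31 ⊆ 1-111,11-11
E = {--100, -0-10, 0---0, 0000-, 101--, 110-1}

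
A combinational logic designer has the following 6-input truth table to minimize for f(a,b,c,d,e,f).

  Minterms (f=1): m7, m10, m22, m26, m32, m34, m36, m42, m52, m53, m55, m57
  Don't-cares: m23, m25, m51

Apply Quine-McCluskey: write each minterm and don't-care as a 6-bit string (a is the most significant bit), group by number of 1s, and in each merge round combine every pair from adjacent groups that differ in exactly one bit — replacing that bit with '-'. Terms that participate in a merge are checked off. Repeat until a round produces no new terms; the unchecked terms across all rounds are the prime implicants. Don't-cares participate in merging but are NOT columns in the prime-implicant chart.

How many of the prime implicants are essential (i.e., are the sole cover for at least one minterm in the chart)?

4

size-2^0 implicants → 000111(✓)  001010(✓)  010110(✓)  010111(✓)  011001(✓)  011010(✓)  100000(✓)  100010(✓)  100100(✓)  101010(✓)  110011(✓)  110100(✓)  110101(✓)  110111(✓)  111001(✓)
size-2^1 implicants → -01010  -10111  -11001  0-0111  0-1010  01011-  1-0100  10-010  100-00  1000-0  110-11  1101-1  11010-
Unchecked terms (primes): -01010, -10111, -11001, 0-0111, 0-1010, 01011-, 1-0100, 10-010, 100-00, 1000-0, 110-11, 1101-1, 11010-
Minterm coverage:
  m7 ⊆ 0-0111 [E]
  m10 ⊆ -01010,0-1010
  m22 ⊆ 01011- [E]
  m26 ⊆ 0-1010 [E]
  m32 ⊆ 100-00,1000-0
  m34 ⊆ 10-010,1000-0
  m36 ⊆ 1-0100,100-00
  m42 ⊆ -01010,10-010
  m52 ⊆ 1-0100,11010-
  m53 ⊆ 1101-1,11010-
  m55 ⊆ -10111,110-11,1101-1
  m57 ⊆ -11001 [E]
E = {-11001, 0-0111, 0-1010, 01011-}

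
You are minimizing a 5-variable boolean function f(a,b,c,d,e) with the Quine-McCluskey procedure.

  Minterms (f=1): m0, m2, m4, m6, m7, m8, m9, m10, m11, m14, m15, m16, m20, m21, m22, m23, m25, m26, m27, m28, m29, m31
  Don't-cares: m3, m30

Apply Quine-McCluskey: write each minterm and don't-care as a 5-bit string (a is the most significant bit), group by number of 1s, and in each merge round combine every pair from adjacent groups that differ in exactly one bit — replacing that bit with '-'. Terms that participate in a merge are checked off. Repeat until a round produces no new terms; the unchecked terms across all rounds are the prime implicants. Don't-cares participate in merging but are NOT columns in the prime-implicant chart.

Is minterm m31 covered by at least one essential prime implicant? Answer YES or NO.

Round 0: 00000✓ 00010✓ 00011✓ 00100✓ 00110✓ 00111✓ 01000✓ 01001✓ 01010✓ 01011✓ 01110✓ 01111✓ 10000✓ 10100✓ 10101✓ 10110✓ 10111✓ 11001✓ 11010✓ 11011✓ 11100✓ 11101✓ 11110✓ 11111✓
Round 1: -0000✓ -0100✓ -0110✓ -0111✓ -1001✓ -1010✓ -1011✓ -1110✓ -1111✓ 0-000✓ 0-010✓ 0-011✓ 0-110✓ 0-111✓ 00-00✓ 00-10✓ 00-11✓ 000-0✓ 0001-✓ 001-0✓ 0011-✓ 01-10✓ 01-11✓ 010-0✓ 010-1✓ 0100-✓ 0101-✓ 0111-✓ 1-100✓ 1-101✓ 1-110✓ 1-111✓ 10-00✓ 101-0✓ 101-1✓ 1010-✓ 1011-✓ 11-01✓ 11-10✓ 11-11✓ 110-1✓ 1101-✓ 111-0✓ 111-1✓ 1110-✓ 1111-✓
Round 2: --110✓ --111✓ -0-00 -01-0 -011-✓ -1-10✓ -1-11✓ -10-1 -101-✓ -111-✓ 0--10✓ 0--11✓ 0-0-0 0-01-✓ 0-11-✓ 00--0 00-1-✓ 01-1-✓ 010-- 1-1-0✓ 1-1-1✓ 1-10-✓ 1-11-✓ 101--✓ 11--1 11-1-✓ 111--✓
Round 3: --11- -1-1- 0--1- 1-1--
PIs = {--11-, -0-00, -01-0, -1-1-, -10-1, 0--1-, 0-0-0, 00--0, 010--, 1-1--, 11--1}
Coverage chart:
  m0: -0-00,0-0-0,00--0
  m2: 0--1-,0-0-0,00--0
  m4: -0-00,-01-0,00--0
  m6: --11-,-01-0,0--1-,00--0
  m7: --11-,0--1-
  m8: 0-0-0,010--
  m9: -10-1,010--
  m10: -1-1-,0--1-,0-0-0,010--
  m11: -1-1-,-10-1,0--1-,010--
  m14: --11-,-1-1-,0--1-
  m15: --11-,-1-1-,0--1-
  m16: -0-00 ←essential
  m20: -0-00,-01-0,1-1--
  m21: 1-1-- ←essential
  m22: --11-,-01-0,1-1--
  m23: --11-,1-1--
  m25: -10-1,11--1
  m26: -1-1- ←essential
  m27: -1-1-,-10-1,11--1
  m28: 1-1-- ←essential
  m29: 1-1--,11--1
  m31: --11-,-1-1-,1-1--,11--1
Essential: -0-00, -1-1-, 1-1--

YES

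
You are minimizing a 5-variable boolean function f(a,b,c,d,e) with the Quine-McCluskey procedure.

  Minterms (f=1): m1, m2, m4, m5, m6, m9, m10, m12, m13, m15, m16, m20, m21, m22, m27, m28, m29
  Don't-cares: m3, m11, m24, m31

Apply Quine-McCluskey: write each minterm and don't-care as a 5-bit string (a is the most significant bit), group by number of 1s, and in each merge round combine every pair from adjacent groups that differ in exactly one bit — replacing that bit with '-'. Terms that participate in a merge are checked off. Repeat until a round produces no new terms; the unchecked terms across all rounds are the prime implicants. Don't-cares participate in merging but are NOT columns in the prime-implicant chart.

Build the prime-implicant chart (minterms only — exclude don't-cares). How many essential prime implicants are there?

5

[col 0] 00001*, 00010*, 00011*, 00100*, 00101*, 00110*, 01001*, 01010*, 01011*, 01100*, 01101*, 01111*, 10000*, 10100*, 10101*, 10110*, 11000*, 11011*, 11100*, 11101*, 11111*
[col 1] -0100*, -0101*, -0110*, -1011*, -1100*, -1101*, -1111*, 0-001*, 0-010*, 0-011*, 0-100*, 0-101*, 00-01*, 00-10, 000-1*, 0001-*, 001-0*, 0010-*, 01-01*, 01-11*, 010-1*, 0101-*, 011-1*, 0110-*, 1-000*, 1-100*, 1-101*, 10-00*, 101-0*, 1010-*, 11-00*, 11-11*, 111-1*, 1110-*
[col 2] --100*, --101*, -01-0, -010-*, -1-11, -11-1, -110-*, 0--01, 0-0-1, 0-01-, 0-10-*, 01--1, 1--00, 1-10-*
[col 3] --10-
Prime implicants: --10-, -01-0, -1-11, -11-1, 0--01, 0-0-1, 0-01-, 00-10, 01--1, 1--00
PI chart (minterm → PIs covering it):
  1 | 0--01,0-0-1
  2 | 0-01-,00-10
  4 | --10-,-01-0
  5 | --10-,0--01
  6 | -01-0,00-10
  9 | 0--01,0-0-1,01--1
  10 | 0-01-  (sole → essential)
  12 | --10-  (sole → essential)
  13 | --10-,-11-1,0--01,01--1
  15 | -1-11,-11-1,01--1
  16 | 1--00  (sole → essential)
  20 | --10-,-01-0,1--00
  21 | --10-  (sole → essential)
  22 | -01-0  (sole → essential)
  27 | -1-11  (sole → essential)
  28 | --10-,1--00
  29 | --10-,-11-1
Essential prime implicants: --10-, -01-0, -1-11, 0-01-, 1--00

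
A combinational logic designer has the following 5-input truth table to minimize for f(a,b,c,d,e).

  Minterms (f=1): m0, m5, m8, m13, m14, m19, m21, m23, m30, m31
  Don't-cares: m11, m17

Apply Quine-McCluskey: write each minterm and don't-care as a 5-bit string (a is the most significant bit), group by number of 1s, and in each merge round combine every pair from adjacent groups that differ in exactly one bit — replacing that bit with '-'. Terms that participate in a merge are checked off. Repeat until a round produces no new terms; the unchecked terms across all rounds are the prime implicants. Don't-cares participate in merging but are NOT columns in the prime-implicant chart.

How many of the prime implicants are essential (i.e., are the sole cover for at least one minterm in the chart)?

4

[col 0] 00000*, 00101*, 01000*, 01011, 01101*, 01110*, 10001*, 10011*, 10101*, 10111*, 11110*, 11111*
[col 1] -0101, -1110, 0-000, 0-101, 1-111, 10-01*, 10-11*, 100-1*, 101-1*, 1111-
[col 2] 10--1
Prime implicants: -0101, -1110, 0-000, 0-101, 01011, 1-111, 10--1, 1111-
PI chart (minterm → PIs covering it):
  0 | 0-000  (sole → essential)
  5 | -0101,0-101
  8 | 0-000  (sole → essential)
  13 | 0-101  (sole → essential)
  14 | -1110  (sole → essential)
  19 | 10--1  (sole → essential)
  21 | -0101,10--1
  23 | 1-111,10--1
  30 | -1110,1111-
  31 | 1-111,1111-
Essential prime implicants: -1110, 0-000, 0-101, 10--1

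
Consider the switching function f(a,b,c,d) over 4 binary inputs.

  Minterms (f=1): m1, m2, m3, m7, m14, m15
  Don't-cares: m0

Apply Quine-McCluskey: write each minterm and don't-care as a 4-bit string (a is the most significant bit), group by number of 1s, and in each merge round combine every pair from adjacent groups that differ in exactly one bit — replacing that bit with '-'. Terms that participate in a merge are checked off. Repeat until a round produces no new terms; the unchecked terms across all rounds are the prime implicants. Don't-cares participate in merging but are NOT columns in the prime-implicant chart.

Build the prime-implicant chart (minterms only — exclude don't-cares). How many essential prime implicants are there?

size-2^0 implicants → 0000(✓)  0001(✓)  0010(✓)  0011(✓)  0111(✓)  1110(✓)  1111(✓)
size-2^1 implicants → -111  0-11  00-0(✓)  00-1(✓)  000-(✓)  001-(✓)  111-
size-2^2 implicants → 00--
Unchecked terms (primes): -111, 0-11, 00--, 111-
Minterm coverage:
  m1 ⊆ 00-- [E]
  m2 ⊆ 00-- [E]
  m3 ⊆ 0-11,00--
  m7 ⊆ -111,0-11
  m14 ⊆ 111- [E]
  m15 ⊆ -111,111-
E = {00--, 111-}

2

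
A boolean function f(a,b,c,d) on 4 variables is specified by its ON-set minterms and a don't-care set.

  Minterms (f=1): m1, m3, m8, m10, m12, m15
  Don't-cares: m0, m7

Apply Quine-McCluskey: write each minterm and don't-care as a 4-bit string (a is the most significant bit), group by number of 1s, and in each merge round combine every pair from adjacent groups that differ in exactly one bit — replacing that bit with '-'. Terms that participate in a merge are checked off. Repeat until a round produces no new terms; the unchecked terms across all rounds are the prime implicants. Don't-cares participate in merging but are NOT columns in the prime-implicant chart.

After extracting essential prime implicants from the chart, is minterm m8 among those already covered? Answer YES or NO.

size-2^0 implicants → 0000(✓)  0001(✓)  0011(✓)  0111(✓)  1000(✓)  1010(✓)  1100(✓)  1111(✓)
size-2^1 implicants → -000  -111  0-11  00-1  000-  1-00  10-0
Unchecked terms (primes): -000, -111, 0-11, 00-1, 000-, 1-00, 10-0
Minterm coverage:
  m1 ⊆ 00-1,000-
  m3 ⊆ 0-11,00-1
  m8 ⊆ -000,1-00,10-0
  m10 ⊆ 10-0 [E]
  m12 ⊆ 1-00 [E]
  m15 ⊆ -111 [E]
E = {-111, 1-00, 10-0}

YES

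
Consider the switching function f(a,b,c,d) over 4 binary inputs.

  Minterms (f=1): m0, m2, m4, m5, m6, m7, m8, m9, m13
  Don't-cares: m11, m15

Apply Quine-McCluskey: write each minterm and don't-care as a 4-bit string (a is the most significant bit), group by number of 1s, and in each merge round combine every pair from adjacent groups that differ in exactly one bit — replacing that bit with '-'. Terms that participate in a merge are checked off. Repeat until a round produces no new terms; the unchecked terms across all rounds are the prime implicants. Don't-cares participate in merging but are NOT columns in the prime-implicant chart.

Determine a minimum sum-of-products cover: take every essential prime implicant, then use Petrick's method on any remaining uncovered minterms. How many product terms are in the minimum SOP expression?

size-2^0 implicants → 0000(✓)  0010(✓)  0100(✓)  0101(✓)  0110(✓)  0111(✓)  1000(✓)  1001(✓)  1011(✓)  1101(✓)  1111(✓)
size-2^1 implicants → -000  -101(✓)  -111(✓)  0-00(✓)  0-10(✓)  00-0(✓)  01-0(✓)  01-1(✓)  010-(✓)  011-(✓)  1-01(✓)  1-11(✓)  10-1(✓)  100-  11-1(✓)
size-2^2 implicants → -1-1  0--0  01--  1--1
Unchecked terms (primes): -000, -1-1, 0--0, 01--, 1--1, 100-
Minterm coverage:
  m0 ⊆ -000,0--0
  m2 ⊆ 0--0 [E]
  m4 ⊆ 0--0,01--
  m5 ⊆ -1-1,01--
  m6 ⊆ 0--0,01--
  m7 ⊆ -1-1,01--
  m8 ⊆ -000,100-
  m9 ⊆ 1--1,100-
  m13 ⊆ -1-1,1--1
E = {0--0}
Petrick residual → -1-1, 100-
Cover = bd + a'd' + ab'c'  |cover|=3

3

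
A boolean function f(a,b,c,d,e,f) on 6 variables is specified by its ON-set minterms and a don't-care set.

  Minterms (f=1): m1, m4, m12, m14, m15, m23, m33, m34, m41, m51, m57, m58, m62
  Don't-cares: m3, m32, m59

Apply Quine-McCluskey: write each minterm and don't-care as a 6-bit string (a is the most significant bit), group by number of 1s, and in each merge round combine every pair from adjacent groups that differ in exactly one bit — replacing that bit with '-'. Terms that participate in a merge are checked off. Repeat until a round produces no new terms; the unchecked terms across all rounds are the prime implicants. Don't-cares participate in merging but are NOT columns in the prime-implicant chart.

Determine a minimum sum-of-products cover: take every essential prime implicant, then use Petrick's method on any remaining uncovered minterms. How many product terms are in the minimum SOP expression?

8

[col 0] 000001*, 000011*, 000100*, 001100*, 001110*, 001111*, 010111, 100000*, 100001*, 100010*, 101001*, 110011*, 111001*, 111010*, 111011*, 111110*
[col 1] -00001, 00-100, 0000-1, 0011-0, 00111-, 1-1001, 10-001, 1000-0, 10000-, 11-011, 111-10, 1110-1, 11101-
Prime implicants: -00001, 00-100, 0000-1, 0011-0, 00111-, 010111, 1-1001, 10-001, 1000-0, 10000-, 11-011, 111-10, 1110-1, 11101-
PI chart (minterm → PIs covering it):
  1 | -00001,0000-1
  4 | 00-100  (sole → essential)
  12 | 00-100,0011-0
  14 | 0011-0,00111-
  15 | 00111-  (sole → essential)
  23 | 010111  (sole → essential)
  33 | -00001,10-001,10000-
  34 | 1000-0  (sole → essential)
  41 | 1-1001,10-001
  51 | 11-011  (sole → essential)
  57 | 1-1001,1110-1
  58 | 111-10,11101-
  62 | 111-10  (sole → essential)
Essential prime implicants: 00-100, 00111-, 010111, 1000-0, 11-011, 111-10
Petrick residual → -00001, 1-1001
Minimum SOP uses 8 PIs: b'c'd'e'f + a'b'de'f' + a'b'cde + a'bc'def + acd'e'f + ab'c'd'f' + abd'ef + abcef'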